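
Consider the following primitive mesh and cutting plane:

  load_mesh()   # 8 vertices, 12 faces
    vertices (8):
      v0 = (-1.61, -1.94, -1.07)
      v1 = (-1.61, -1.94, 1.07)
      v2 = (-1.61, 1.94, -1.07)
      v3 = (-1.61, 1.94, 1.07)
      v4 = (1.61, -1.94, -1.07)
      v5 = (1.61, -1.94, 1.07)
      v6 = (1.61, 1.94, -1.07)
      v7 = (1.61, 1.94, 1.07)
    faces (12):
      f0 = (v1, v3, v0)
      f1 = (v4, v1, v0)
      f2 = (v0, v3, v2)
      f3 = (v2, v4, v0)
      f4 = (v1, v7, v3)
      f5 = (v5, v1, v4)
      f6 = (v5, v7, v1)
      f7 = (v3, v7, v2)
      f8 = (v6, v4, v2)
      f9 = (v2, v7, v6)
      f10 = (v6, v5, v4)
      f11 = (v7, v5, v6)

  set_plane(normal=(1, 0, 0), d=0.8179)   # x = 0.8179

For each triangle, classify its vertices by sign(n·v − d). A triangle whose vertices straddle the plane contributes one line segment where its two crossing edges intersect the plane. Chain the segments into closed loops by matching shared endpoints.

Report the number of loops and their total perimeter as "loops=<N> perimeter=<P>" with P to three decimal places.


loops=1 perimeter=12.040

Straddling triangles (8 of 12):
  (v4,v1,v0) [+--] → (0.8179, -1.94, -0.543573)–(0.8179, -1.94, -1.07)  len=0.5264
  (v2,v4,v0) [-+-] → (0.8179, -0.985544, -1.07)–(0.8179, -1.94, -1.07)  len=0.9545
  (v1,v7,v3) [-+-] → (0.8179, 0.985544, 1.07)–(0.8179, 1.94, 1.07)  len=0.9545
  (v5,v1,v4) [+-+] → (0.8179, -1.94, 1.07)–(0.8179, -1.94, -0.543573)  len=1.6136
  (v5,v7,v1) [++-] → (0.8179, 0.985544, 1.07)–(0.8179, -1.94, 1.07)  len=2.9255
  (v3,v7,v2) [-+-] → (0.8179, 1.94, 1.07)–(0.8179, 1.94, 0.543573)  len=0.5264
  (v6,v4,v2) [++-] → (0.8179, -0.985544, -1.07)–(0.8179, 1.94, -1.07)  len=2.9255
  (v2,v7,v6) [-++] → (0.8179, 1.94, 0.543573)–(0.8179, 1.94, -1.07)  len=1.6136

Chained into 1 loop(s):
  loop 1: 8 segments, perimeter = 12.0400
Total perimeter = 12.040


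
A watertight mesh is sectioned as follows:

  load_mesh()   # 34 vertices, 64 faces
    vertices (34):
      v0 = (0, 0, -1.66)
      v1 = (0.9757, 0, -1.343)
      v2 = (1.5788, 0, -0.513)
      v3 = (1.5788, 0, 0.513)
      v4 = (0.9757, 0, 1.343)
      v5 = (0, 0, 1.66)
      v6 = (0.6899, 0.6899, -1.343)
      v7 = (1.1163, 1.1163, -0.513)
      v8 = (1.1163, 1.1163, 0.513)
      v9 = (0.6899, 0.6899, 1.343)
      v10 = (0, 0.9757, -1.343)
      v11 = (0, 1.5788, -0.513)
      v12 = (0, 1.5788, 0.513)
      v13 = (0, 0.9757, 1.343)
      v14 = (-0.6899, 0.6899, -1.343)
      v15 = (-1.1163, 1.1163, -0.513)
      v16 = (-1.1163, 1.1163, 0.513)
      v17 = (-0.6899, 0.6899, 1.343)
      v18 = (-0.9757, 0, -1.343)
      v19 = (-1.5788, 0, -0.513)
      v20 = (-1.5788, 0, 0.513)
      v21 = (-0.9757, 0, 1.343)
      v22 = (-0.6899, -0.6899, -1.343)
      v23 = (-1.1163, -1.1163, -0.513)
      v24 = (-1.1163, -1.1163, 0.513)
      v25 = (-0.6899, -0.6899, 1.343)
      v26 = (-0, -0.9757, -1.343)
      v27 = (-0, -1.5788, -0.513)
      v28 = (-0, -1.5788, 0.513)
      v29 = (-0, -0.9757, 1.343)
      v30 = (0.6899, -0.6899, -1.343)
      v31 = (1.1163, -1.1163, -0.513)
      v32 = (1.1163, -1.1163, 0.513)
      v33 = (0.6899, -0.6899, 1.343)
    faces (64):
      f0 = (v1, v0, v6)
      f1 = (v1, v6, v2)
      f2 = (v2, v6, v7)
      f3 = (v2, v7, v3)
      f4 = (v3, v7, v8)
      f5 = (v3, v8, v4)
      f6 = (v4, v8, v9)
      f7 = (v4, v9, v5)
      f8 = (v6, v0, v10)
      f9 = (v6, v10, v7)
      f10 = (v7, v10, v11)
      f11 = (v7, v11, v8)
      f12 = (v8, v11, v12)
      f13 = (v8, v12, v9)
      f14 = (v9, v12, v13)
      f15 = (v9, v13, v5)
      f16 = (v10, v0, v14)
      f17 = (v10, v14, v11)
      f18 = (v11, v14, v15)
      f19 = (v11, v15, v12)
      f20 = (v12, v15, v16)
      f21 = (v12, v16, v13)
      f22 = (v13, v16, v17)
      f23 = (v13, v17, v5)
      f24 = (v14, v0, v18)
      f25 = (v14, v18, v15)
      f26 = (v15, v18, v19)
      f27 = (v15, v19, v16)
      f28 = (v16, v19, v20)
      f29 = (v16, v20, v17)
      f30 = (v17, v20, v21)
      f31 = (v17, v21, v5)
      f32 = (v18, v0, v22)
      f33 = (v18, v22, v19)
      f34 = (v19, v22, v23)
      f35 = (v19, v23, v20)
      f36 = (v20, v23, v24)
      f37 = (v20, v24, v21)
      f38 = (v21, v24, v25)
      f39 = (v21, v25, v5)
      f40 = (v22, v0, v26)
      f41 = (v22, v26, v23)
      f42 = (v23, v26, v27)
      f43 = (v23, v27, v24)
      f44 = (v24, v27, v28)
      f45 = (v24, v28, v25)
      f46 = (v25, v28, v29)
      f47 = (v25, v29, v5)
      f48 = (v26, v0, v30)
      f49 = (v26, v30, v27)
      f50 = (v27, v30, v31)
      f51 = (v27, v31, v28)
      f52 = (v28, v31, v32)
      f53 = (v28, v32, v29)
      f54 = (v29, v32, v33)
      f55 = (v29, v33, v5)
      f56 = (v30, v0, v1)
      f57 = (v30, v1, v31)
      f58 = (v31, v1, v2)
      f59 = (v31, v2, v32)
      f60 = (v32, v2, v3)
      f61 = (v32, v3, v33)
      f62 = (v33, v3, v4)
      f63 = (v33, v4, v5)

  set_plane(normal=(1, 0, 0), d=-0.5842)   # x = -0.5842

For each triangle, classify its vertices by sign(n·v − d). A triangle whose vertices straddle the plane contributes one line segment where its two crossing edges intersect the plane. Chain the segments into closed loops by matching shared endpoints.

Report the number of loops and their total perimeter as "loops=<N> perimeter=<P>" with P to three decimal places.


loops=1 perimeter=9.142

Straddling triangles (20 of 64):
  (v10,v0,v14) [++-] → (-0.5842, 0.5842, -1.39157)–(-0.5842, 0.733688, -1.343)  len=0.1572
  (v10,v14,v11) [+-+] → (-0.5842, 0.733688, -1.343)–(-0.5842, 0.826089, -1.21584)  len=0.1572
  (v11,v14,v15) [+--] → (-0.5842, 0.826089, -1.21584)–(-0.5842, 1.33676, -0.513)  len=0.8688
  (v11,v15,v12) [+-+] → (-0.5842, 1.33676, -0.513)–(-0.5842, 1.33676, -0.0239428)  len=0.4891
  (v12,v15,v16) [+--] → (-0.5842, 1.33676, -0.0239428)–(-0.5842, 1.33676, 0.513)  len=0.5369
  (v12,v16,v13) [+-+] → (-0.5842, 1.33676, 0.513)–(-0.5842, 1.04928, 0.908631)  len=0.4890
  (v13,v16,v17) [+--] → (-0.5842, 1.04928, 0.908631)–(-0.5842, 0.733688, 1.343)  len=0.5369
  (v13,v17,v5) [+-+] → (-0.5842, 0.733688, 1.343)–(-0.5842, 0.5842, 1.39157)  len=0.1572
  (v14,v0,v18) [-+-] → (-0.5842, 0.5842, -1.39157)–(-0.5842, 0, -1.4702)  len=0.5895
  (v17,v21,v5) [--+] → (-0.5842, 0, 1.4702)–(-0.5842, 0.5842, 1.39157)  len=0.5895
  (v18,v0,v22) [-+-] → (-0.5842, 0, -1.4702)–(-0.5842, -0.5842, -1.39157)  len=0.5895
  (v21,v25,v5) [--+] → (-0.5842, -0.5842, 1.39157)–(-0.5842, 0, 1.4702)  len=0.5895
  (v22,v0,v26) [-++] → (-0.5842, -0.5842, -1.39157)–(-0.5842, -0.733688, -1.343)  len=0.1572
  (v22,v26,v23) [-+-] → (-0.5842, -0.733688, -1.343)–(-0.5842, -1.04928, -0.908631)  len=0.5369
  (v23,v26,v27) [-++] → (-0.5842, -1.04928, -0.908631)–(-0.5842, -1.33676, -0.513)  len=0.4890
  (v23,v27,v24) [-+-] → (-0.5842, -1.33676, -0.513)–(-0.5842, -1.33676, 0.0239428)  len=0.5369
  (v24,v27,v28) [-++] → (-0.5842, -1.33676, 0.0239428)–(-0.5842, -1.33676, 0.513)  len=0.4891
  (v24,v28,v25) [-+-] → (-0.5842, -1.33676, 0.513)–(-0.5842, -0.826089, 1.21584)  len=0.8688
  (v25,v28,v29) [-++] → (-0.5842, -0.826089, 1.21584)–(-0.5842, -0.733688, 1.343)  len=0.1572
  (v25,v29,v5) [-++] → (-0.5842, -0.733688, 1.343)–(-0.5842, -0.5842, 1.39157)  len=0.1572

Chained into 1 loop(s):
  loop 1: 20 segments, perimeter = 9.1424
Total perimeter = 9.142


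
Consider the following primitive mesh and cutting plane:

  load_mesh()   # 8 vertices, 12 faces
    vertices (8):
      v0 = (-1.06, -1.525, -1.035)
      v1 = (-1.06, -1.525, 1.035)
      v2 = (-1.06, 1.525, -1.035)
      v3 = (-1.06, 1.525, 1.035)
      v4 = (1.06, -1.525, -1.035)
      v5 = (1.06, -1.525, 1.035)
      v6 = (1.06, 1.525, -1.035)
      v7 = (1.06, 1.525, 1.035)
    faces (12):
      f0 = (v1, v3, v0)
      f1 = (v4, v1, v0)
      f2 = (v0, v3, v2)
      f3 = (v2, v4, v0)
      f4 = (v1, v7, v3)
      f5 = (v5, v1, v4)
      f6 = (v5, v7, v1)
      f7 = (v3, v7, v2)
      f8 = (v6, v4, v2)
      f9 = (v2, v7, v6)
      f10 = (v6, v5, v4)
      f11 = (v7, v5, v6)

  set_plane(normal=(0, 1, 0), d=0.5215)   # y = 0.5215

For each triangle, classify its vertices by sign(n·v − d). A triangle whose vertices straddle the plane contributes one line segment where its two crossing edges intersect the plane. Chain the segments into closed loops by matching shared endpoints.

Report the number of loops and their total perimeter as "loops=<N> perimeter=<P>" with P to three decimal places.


loops=1 perimeter=8.380

Straddling triangles (8 of 12):
  (v1,v3,v0) [-+-] → (-1.06, 0.5215, 1.035)–(-1.06, 0.5215, 0.353936)  len=0.6811
  (v0,v3,v2) [-++] → (-1.06, 0.5215, 0.353936)–(-1.06, 0.5215, -1.035)  len=1.3889
  (v2,v4,v0) [+--] → (-0.362485, 0.5215, -1.035)–(-1.06, 0.5215, -1.035)  len=0.6975
  (v1,v7,v3) [-++] → (0.362485, 0.5215, 1.035)–(-1.06, 0.5215, 1.035)  len=1.4225
  (v5,v7,v1) [-+-] → (1.06, 0.5215, 1.035)–(0.362485, 0.5215, 1.035)  len=0.6975
  (v6,v4,v2) [+-+] → (1.06, 0.5215, -1.035)–(-0.362485, 0.5215, -1.035)  len=1.4225
  (v6,v5,v4) [+--] → (1.06, 0.5215, -0.353936)–(1.06, 0.5215, -1.035)  len=0.6811
  (v7,v5,v6) [+-+] → (1.06, 0.5215, 1.035)–(1.06, 0.5215, -0.353936)  len=1.3889

Chained into 1 loop(s):
  loop 1: 8 segments, perimeter = 8.3800
Total perimeter = 8.380


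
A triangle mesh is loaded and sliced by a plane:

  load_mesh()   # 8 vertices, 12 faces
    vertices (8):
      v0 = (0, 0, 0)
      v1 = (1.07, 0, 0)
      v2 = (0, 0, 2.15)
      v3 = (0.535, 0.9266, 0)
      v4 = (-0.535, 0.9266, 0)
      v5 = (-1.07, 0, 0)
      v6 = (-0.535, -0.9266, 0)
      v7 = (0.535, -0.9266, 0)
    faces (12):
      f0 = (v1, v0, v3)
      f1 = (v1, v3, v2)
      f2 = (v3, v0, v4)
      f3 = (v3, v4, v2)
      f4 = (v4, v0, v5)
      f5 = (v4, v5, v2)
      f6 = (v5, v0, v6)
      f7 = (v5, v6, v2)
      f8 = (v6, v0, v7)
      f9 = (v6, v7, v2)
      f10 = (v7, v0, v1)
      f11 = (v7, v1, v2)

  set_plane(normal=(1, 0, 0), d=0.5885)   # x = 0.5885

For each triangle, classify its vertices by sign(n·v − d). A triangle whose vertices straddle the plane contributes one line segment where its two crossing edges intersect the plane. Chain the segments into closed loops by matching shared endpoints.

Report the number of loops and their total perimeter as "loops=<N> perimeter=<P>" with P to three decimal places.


Straddling triangles (4 of 12):
  (v1,v0,v3) [+--] → (0.5885, 0, 0)–(0.5885, 0.83394, 0)  len=0.8339
  (v1,v3,v2) [+--] → (0.5885, 0.83394, 0)–(0.5885, 0, 0.9675)  len=1.2773
  (v7,v0,v1) [--+] → (0.5885, 0, 0)–(0.5885, -0.83394, 0)  len=0.8339
  (v7,v1,v2) [-+-] → (0.5885, -0.83394, 0)–(0.5885, 0, 0.9675)  len=1.2773

Chained into 1 loop(s):
  loop 1: 4 segments, perimeter = 4.2225
Total perimeter = 4.222

loops=1 perimeter=4.222


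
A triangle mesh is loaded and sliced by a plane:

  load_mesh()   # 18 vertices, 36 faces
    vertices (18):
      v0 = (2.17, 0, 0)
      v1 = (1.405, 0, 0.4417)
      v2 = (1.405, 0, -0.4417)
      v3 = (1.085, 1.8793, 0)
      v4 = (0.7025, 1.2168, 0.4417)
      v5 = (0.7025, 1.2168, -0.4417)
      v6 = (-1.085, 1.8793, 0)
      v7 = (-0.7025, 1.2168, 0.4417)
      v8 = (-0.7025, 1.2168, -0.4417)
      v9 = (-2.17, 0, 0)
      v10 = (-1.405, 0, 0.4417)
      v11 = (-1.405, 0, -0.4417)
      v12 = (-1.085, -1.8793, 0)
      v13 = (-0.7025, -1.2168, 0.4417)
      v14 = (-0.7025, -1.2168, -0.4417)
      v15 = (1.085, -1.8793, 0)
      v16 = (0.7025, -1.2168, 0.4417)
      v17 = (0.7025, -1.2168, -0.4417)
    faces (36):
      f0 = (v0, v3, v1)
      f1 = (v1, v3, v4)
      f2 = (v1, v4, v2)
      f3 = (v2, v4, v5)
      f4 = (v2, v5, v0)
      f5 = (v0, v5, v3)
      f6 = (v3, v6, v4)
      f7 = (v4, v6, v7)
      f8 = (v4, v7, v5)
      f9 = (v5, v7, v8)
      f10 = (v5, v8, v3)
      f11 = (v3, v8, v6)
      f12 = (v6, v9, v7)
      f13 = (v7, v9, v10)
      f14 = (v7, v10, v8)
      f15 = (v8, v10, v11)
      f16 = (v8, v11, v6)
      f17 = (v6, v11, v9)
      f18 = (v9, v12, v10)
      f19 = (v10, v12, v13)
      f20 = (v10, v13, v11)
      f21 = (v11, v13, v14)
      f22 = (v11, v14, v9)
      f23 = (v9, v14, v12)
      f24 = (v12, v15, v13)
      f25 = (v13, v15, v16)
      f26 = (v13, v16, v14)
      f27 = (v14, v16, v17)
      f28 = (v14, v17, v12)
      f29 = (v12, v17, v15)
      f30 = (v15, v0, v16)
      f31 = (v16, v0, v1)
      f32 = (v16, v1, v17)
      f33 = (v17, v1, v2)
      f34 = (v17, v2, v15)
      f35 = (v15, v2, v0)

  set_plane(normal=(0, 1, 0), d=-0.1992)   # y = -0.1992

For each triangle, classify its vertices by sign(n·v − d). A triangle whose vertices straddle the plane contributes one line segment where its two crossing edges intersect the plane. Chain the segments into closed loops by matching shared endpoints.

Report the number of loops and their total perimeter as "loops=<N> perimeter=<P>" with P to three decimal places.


loops=2 perimeter=5.300

Straddling triangles (12 of 36):
  (v9,v12,v10) [+-+] → (-2.05499, -0.1992, 0)–(-1.37108, -0.1992, 0.394881)  len=0.7897
  (v10,v12,v13) [+--] → (-1.37108, -0.1992, 0.394881)–(-1.29, -0.1992, 0.4417)  len=0.0936
  (v10,v13,v11) [+-+] → (-1.29, -0.1992, 0.4417)–(-1.29, -0.1992, -0.29708)  len=0.7388
  (v11,v13,v14) [+--] → (-1.29, -0.1992, -0.29708)–(-1.29, -0.1992, -0.4417)  len=0.1446
  (v11,v14,v9) [+-+] → (-1.29, -0.1992, -0.4417)–(-1.92976, -0.1992, -0.0723099)  len=0.7387
  (v9,v14,v12) [+--] → (-1.92976, -0.1992, -0.0723099)–(-2.05499, -0.1992, 0)  len=0.1446
  (v15,v0,v16) [-+-] → (2.05499, -0.1992, 0)–(1.92976, -0.1992, 0.0723099)  len=0.1446
  (v16,v0,v1) [-++] → (1.92976, -0.1992, 0.0723099)–(1.29, -0.1992, 0.4417)  len=0.7387
  (v16,v1,v17) [-+-] → (1.29, -0.1992, 0.4417)–(1.29, -0.1992, 0.29708)  len=0.1446
  (v17,v1,v2) [-++] → (1.29, -0.1992, 0.29708)–(1.29, -0.1992, -0.4417)  len=0.7388
  (v17,v2,v15) [-+-] → (1.29, -0.1992, -0.4417)–(1.37108, -0.1992, -0.394881)  len=0.0936
  (v15,v2,v0) [-++] → (1.37108, -0.1992, -0.394881)–(2.05499, -0.1992, 0)  len=0.7897

Chained into 2 loop(s):
  loop 1: 6 segments, perimeter = 2.6501
  loop 2: 6 segments, perimeter = 2.6501
Total perimeter = 5.300


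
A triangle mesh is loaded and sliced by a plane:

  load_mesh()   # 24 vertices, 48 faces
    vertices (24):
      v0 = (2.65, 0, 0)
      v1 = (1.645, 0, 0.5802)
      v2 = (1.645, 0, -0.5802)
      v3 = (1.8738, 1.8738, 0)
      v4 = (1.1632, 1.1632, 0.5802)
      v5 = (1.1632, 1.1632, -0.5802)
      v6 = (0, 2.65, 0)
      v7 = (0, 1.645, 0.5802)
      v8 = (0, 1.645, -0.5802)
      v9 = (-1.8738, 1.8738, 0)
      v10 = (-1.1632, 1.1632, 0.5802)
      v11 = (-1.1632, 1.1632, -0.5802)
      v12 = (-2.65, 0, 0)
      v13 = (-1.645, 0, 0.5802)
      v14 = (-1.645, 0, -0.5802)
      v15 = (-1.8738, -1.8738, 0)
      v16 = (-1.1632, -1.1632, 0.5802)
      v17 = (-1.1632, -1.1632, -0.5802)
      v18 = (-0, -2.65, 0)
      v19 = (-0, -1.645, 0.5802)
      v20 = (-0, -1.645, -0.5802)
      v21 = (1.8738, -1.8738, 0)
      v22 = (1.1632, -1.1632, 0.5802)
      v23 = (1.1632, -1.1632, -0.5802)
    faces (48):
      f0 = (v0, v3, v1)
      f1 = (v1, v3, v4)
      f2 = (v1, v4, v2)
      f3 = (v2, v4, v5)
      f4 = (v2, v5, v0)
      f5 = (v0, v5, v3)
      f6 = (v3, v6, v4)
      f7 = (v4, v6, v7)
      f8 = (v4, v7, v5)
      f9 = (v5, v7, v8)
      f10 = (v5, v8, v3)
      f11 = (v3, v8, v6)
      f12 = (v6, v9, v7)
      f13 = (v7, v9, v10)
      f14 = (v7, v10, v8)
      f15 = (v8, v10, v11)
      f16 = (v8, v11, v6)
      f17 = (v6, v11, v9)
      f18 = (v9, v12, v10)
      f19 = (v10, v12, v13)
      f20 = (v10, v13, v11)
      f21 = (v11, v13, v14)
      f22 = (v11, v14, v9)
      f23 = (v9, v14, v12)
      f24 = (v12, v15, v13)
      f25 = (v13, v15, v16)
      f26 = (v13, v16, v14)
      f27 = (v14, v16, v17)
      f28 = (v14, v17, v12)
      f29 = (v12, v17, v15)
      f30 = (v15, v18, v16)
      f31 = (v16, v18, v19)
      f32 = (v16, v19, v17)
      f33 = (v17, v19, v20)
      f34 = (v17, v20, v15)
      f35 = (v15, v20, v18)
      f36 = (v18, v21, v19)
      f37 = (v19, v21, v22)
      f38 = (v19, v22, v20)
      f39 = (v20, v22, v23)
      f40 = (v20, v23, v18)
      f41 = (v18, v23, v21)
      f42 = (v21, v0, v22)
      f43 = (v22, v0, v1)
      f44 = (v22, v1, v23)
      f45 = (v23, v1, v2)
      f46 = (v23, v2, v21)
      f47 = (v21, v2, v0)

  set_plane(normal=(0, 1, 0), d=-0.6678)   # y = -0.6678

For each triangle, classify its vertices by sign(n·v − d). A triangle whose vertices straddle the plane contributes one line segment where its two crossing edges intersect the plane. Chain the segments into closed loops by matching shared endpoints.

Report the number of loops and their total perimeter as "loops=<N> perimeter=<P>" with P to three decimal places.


Straddling triangles (12 of 48):
  (v12,v15,v13) [+-+] → (-2.37337, -0.6678, 0)–(-1.72654, -0.6678, 0.373424)  len=0.7469
  (v13,v15,v16) [+--] → (-1.72654, -0.6678, 0.373424)–(-1.3684, -0.6678, 0.5802)  len=0.4136
  (v13,v16,v14) [+-+] → (-1.3684, -0.6678, 0.5802)–(-1.3684, -0.6678, 0.0859925)  len=0.4942
  (v14,v16,v17) [+--] → (-1.3684, -0.6678, 0.0859925)–(-1.3684, -0.6678, -0.5802)  len=0.6662
  (v14,v17,v12) [+-+] → (-1.3684, -0.6678, -0.5802)–(-1.79642, -0.6678, -0.333096)  len=0.4942
  (v12,v17,v15) [+--] → (-1.79642, -0.6678, -0.333096)–(-2.37337, -0.6678, 0)  len=0.6662
  (v21,v0,v22) [-+-] → (2.37337, -0.6678, 0)–(1.79642, -0.6678, 0.333096)  len=0.6662
  (v22,v0,v1) [-++] → (1.79642, -0.6678, 0.333096)–(1.3684, -0.6678, 0.5802)  len=0.4942
  (v22,v1,v23) [-+-] → (1.3684, -0.6678, 0.5802)–(1.3684, -0.6678, -0.0859925)  len=0.6662
  (v23,v1,v2) [-++] → (1.3684, -0.6678, -0.0859925)–(1.3684, -0.6678, -0.5802)  len=0.4942
  (v23,v2,v21) [-+-] → (1.3684, -0.6678, -0.5802)–(1.72654, -0.6678, -0.373424)  len=0.4136
  (v21,v2,v0) [-++] → (1.72654, -0.6678, -0.373424)–(2.37337, -0.6678, 0)  len=0.7469

Chained into 2 loop(s):
  loop 1: 6 segments, perimeter = 3.4813
  loop 2: 6 segments, perimeter = 3.4813
Total perimeter = 6.963

loops=2 perimeter=6.963


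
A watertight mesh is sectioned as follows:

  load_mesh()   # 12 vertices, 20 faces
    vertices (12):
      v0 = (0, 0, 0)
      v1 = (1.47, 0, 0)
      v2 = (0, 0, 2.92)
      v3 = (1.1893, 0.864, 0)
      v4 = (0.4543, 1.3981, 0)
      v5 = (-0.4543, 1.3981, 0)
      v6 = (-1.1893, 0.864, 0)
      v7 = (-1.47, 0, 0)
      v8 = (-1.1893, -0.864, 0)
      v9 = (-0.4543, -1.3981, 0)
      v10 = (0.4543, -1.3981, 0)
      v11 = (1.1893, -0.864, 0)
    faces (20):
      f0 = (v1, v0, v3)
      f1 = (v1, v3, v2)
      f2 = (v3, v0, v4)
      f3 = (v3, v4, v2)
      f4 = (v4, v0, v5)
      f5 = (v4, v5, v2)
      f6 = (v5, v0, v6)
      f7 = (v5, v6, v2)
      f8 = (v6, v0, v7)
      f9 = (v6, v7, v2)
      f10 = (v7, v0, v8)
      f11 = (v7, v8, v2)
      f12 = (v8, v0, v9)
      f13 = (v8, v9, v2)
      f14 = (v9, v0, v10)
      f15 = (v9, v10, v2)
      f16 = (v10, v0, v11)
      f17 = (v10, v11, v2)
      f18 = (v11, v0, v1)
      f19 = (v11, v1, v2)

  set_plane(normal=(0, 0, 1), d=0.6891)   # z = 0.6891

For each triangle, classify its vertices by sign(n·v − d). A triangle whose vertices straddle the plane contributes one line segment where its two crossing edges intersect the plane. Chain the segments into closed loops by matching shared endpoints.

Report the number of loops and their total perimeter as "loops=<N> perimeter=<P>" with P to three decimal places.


loops=1 perimeter=6.941

Straddling triangles (10 of 20):
  (v1,v3,v2) [--+] → (0.908633, 0.660102, 0.6891)–(1.12309, 0, 0.6891)  len=0.6941
  (v3,v4,v2) [--+] → (0.347088, 1.06816, 0.6891)–(0.908633, 0.660102, 0.6891)  len=0.6941
  (v4,v5,v2) [--+] → (-0.347088, 1.06816, 0.6891)–(0.347088, 1.06816, 0.6891)  len=0.6942
  (v5,v6,v2) [--+] → (-0.908633, 0.660102, 0.6891)–(-0.347088, 1.06816, 0.6891)  len=0.6941
  (v6,v7,v2) [--+] → (-1.12309, 0, 0.6891)–(-0.908633, 0.660102, 0.6891)  len=0.6941
  (v7,v8,v2) [--+] → (-0.908633, -0.660102, 0.6891)–(-1.12309, 0, 0.6891)  len=0.6941
  (v8,v9,v2) [--+] → (-0.347088, -1.06816, 0.6891)–(-0.908633, -0.660102, 0.6891)  len=0.6941
  (v9,v10,v2) [--+] → (0.347088, -1.06816, 0.6891)–(-0.347088, -1.06816, 0.6891)  len=0.6942
  (v10,v11,v2) [--+] → (0.908633, -0.660102, 0.6891)–(0.347088, -1.06816, 0.6891)  len=0.6941
  (v11,v1,v2) [--+] → (1.12309, 0, 0.6891)–(0.908633, -0.660102, 0.6891)  len=0.6941

Chained into 1 loop(s):
  loop 1: 10 segments, perimeter = 6.9412
Total perimeter = 6.941


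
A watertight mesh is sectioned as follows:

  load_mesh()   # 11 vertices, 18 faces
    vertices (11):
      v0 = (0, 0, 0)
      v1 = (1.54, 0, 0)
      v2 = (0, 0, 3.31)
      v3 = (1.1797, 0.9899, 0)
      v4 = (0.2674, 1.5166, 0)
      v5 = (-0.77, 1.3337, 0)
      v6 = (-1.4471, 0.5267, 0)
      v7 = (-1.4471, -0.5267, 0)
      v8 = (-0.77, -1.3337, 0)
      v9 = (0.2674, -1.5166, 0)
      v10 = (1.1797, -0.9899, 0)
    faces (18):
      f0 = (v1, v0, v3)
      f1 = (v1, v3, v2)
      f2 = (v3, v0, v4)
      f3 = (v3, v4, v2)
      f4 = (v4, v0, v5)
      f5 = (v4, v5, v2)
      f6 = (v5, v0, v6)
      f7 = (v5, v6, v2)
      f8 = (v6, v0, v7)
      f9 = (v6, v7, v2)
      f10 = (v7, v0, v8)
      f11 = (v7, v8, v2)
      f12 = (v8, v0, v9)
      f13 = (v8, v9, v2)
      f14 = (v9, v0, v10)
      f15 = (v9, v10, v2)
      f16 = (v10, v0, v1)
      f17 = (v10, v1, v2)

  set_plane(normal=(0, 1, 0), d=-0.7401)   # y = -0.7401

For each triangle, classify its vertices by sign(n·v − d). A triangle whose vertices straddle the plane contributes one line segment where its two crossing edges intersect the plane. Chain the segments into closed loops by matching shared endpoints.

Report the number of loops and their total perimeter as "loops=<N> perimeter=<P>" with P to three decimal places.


loops=1 perimeter=6.898

Straddling triangles (8 of 18):
  (v7,v0,v8) [++-] → (-0.42729, -0.7401, 0)–(-1.26805, -0.7401, 0)  len=0.8408
  (v7,v8,v2) [+-+] → (-1.26805, -0.7401, 0)–(-0.42729, -0.7401, 1.47321)  len=1.6962
  (v8,v0,v9) [-+-] → (-0.42729, -0.7401, 0)–(0.130491, -0.7401, 0)  len=0.5578
  (v8,v9,v2) [--+] → (0.130491, -0.7401, 1.69472)–(-0.42729, -0.7401, 1.47321)  len=0.6002
  (v9,v0,v10) [-+-] → (0.130491, -0.7401, 0)–(0.882004, -0.7401, 0)  len=0.7515
  (v9,v10,v2) [--+] → (0.882004, -0.7401, 0.835274)–(0.130491, -0.7401, 1.69472)  len=1.1417
  (v10,v0,v1) [-++] → (0.882004, -0.7401, 0)–(1.27062, -0.7401, 0)  len=0.3886
  (v10,v1,v2) [-++] → (1.27062, -0.7401, 0)–(0.882004, -0.7401, 0.835274)  len=0.9213

Chained into 1 loop(s):
  loop 1: 8 segments, perimeter = 6.8980
Total perimeter = 6.898


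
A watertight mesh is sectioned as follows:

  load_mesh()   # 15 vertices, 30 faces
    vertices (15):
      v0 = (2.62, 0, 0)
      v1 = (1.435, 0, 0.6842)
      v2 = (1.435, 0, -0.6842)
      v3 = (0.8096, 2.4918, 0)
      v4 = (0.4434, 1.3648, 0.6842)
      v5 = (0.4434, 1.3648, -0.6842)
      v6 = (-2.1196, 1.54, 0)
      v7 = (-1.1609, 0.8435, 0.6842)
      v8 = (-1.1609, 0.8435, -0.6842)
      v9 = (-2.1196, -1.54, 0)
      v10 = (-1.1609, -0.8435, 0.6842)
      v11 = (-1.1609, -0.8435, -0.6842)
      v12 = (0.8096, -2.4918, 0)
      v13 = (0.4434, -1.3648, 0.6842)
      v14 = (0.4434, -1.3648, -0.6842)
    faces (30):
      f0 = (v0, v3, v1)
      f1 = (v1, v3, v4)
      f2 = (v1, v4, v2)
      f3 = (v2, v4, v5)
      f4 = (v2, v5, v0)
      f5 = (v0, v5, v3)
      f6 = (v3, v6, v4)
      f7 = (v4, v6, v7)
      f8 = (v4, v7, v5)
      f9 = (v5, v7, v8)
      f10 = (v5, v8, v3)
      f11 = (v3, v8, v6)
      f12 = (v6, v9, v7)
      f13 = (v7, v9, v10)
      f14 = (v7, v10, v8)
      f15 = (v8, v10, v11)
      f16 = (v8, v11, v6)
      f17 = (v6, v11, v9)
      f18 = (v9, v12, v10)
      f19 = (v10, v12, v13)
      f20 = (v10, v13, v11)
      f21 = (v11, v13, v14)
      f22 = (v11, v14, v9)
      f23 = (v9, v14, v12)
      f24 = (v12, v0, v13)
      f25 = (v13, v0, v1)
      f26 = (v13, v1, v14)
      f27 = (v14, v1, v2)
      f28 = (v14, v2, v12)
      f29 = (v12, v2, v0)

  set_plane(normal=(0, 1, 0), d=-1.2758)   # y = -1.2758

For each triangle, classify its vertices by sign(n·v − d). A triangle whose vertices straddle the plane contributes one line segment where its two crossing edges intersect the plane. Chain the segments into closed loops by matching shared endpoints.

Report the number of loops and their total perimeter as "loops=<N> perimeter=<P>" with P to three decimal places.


loops=2 perimeter=10.310

Straddling triangles (14 of 30):
  (v6,v9,v7) [+-+] → (-2.1196, -1.2758, 0)–(-2.01333, -1.2758, 0.0758404)  len=0.1306
  (v7,v9,v10) [+-+] → (-2.01333, -1.2758, 0.0758404)–(-1.75594, -1.2758, 0.259534)  len=0.3162
  (v6,v11,v9) [++-] → (-1.75594, -1.2758, -0.259534)–(-2.1196, -1.2758, 0)  len=0.4468
  (v9,v12,v10) [--+] → (-0.644097, -1.2758, 0.504755)–(-1.75594, -1.2758, 0.259534)  len=1.1386
  (v10,v12,v13) [+--] → (-0.644097, -1.2758, 0.504755)–(0.169503, -1.2758, 0.6842)  len=0.8332
  (v10,v13,v11) [+-+] → (0.169503, -1.2758, 0.6842)–(0.169503, -1.2758, 0.450577)  len=0.2336
  (v11,v13,v14) [+--] → (0.169503, -1.2758, 0.450577)–(0.169503, -1.2758, -0.6842)  len=1.1348
  (v11,v14,v9) [+--] → (0.169503, -1.2758, -0.6842)–(-1.75594, -1.2758, -0.259534)  len=1.9717
  (v12,v0,v13) [-+-] → (1.69308, -1.2758, 0)–(0.585338, -1.2758, 0.639583)  len=1.2791
  (v13,v0,v1) [-++] → (0.585338, -1.2758, 0.639583)–(0.508063, -1.2758, 0.6842)  len=0.0892
  (v13,v1,v14) [-+-] → (0.508063, -1.2758, 0.6842)–(0.508063, -1.2758, -0.594965)  len=1.2792
  (v14,v1,v2) [-++] → (0.508063, -1.2758, -0.594965)–(0.508063, -1.2758, -0.6842)  len=0.0892
  (v14,v2,v12) [-+-] → (0.508063, -1.2758, -0.6842)–(1.1148, -1.2758, -0.33389)  len=0.7006
  (v12,v2,v0) [-++] → (1.1148, -1.2758, -0.33389)–(1.69308, -1.2758, 0)  len=0.6678

Chained into 2 loop(s):
  loop 1: 8 segments, perimeter = 6.2054
  loop 2: 6 segments, perimeter = 4.1051
Total perimeter = 10.310


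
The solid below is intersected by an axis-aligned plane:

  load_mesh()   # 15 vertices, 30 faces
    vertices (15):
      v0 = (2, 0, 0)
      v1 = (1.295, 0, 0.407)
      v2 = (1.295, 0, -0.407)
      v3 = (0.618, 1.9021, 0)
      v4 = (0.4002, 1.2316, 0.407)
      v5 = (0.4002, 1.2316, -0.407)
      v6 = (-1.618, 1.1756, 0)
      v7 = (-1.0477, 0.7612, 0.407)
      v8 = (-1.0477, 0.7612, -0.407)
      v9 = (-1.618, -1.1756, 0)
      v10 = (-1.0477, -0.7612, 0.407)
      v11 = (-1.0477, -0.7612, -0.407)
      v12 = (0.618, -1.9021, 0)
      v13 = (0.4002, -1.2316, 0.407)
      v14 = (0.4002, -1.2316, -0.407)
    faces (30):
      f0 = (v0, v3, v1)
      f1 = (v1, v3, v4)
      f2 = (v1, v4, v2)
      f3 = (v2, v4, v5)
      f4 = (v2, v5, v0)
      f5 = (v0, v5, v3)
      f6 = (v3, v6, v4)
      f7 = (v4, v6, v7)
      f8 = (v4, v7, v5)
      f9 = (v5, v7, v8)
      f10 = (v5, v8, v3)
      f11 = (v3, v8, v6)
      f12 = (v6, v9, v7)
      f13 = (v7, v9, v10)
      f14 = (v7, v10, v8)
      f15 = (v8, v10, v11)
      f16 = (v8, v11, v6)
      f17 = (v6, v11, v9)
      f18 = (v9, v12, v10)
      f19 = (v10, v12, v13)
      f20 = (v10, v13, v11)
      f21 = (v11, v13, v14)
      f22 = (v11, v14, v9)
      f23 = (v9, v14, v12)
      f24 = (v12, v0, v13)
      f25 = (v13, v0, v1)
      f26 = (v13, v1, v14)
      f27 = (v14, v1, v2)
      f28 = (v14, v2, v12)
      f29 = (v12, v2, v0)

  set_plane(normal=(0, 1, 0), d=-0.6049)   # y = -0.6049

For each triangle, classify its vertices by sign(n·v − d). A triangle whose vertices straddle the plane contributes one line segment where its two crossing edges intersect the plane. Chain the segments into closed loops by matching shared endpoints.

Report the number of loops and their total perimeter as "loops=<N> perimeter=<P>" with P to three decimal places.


Straddling triangles (12 of 30):
  (v6,v9,v7) [+-+] → (-1.618, -0.6049, 0)–(-1.44995, -0.6049, 0.119927)  len=0.2065
  (v7,v9,v10) [+--] → (-1.44995, -0.6049, 0.119927)–(-1.0477, -0.6049, 0.407)  len=0.4942
  (v7,v10,v8) [+-+] → (-1.0477, -0.6049, 0.407)–(-1.0477, -0.6049, 0.323429)  len=0.0836
  (v8,v10,v11) [+--] → (-1.0477, -0.6049, 0.323429)–(-1.0477, -0.6049, -0.407)  len=0.7304
  (v8,v11,v6) [+-+] → (-1.0477, -0.6049, -0.407)–(-1.09372, -0.6049, -0.374155)  len=0.0565
  (v6,v11,v9) [+--] → (-1.09372, -0.6049, -0.374155)–(-1.618, -0.6049, 0)  len=0.6441
  (v12,v0,v13) [-+-] → (1.5605, -0.6049, 0)–(1.21426, -0.6049, 0.199898)  len=0.3998
  (v13,v0,v1) [-++] → (1.21426, -0.6049, 0.199898)–(0.855519, -0.6049, 0.407)  len=0.4142
  (v13,v1,v14) [-+-] → (0.855519, -0.6049, 0.407)–(0.855519, -0.6049, 0.00720412)  len=0.3998
  (v14,v1,v2) [-++] → (0.855519, -0.6049, 0.00720412)–(0.855519, -0.6049, -0.407)  len=0.4142
  (v14,v2,v12) [-+-] → (0.855519, -0.6049, -0.407)–(1.0797, -0.6049, -0.277567)  len=0.2589
  (v12,v2,v0) [-++] → (1.0797, -0.6049, -0.277567)–(1.5605, -0.6049, 0)  len=0.5552

Chained into 2 loop(s):
  loop 1: 6 segments, perimeter = 2.2153
  loop 2: 6 segments, perimeter = 2.4421
Total perimeter = 4.657

loops=2 perimeter=4.657


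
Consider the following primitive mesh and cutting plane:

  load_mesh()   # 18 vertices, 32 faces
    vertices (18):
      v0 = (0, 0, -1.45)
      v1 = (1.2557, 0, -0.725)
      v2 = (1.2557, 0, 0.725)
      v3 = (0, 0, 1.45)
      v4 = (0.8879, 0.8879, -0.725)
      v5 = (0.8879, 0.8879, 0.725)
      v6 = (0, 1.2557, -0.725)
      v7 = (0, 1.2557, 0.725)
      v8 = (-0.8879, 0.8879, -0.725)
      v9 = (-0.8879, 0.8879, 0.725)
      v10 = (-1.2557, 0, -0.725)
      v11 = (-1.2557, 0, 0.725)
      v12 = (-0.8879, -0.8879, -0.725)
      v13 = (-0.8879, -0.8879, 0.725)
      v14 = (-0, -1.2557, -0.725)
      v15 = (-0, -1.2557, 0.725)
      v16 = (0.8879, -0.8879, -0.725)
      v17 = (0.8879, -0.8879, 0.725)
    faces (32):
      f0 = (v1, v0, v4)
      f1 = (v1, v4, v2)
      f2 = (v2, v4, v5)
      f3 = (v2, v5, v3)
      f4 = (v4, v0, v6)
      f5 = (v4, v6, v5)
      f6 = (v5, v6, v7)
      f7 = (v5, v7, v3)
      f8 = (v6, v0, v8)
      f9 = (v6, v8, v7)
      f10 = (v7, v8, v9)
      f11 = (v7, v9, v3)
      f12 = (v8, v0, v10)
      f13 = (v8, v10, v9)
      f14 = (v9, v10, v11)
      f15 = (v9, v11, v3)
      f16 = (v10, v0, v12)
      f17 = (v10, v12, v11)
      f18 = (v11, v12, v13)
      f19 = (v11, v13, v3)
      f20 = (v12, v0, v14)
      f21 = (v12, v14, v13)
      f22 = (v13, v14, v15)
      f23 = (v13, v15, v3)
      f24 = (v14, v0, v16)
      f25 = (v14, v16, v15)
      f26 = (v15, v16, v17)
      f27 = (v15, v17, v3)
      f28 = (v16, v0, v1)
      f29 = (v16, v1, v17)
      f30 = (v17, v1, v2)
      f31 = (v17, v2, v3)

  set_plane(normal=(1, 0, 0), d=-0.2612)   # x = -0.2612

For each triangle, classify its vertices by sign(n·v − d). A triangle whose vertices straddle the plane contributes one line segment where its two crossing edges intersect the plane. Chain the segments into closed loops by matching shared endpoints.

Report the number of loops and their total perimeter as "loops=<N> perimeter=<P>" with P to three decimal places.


loops=1 perimeter=8.068

Straddling triangles (12 of 32):
  (v6,v0,v8) [++-] → (-0.2612, 0.2612, -1.23672)–(-0.2612, 1.1475, -0.725)  len=1.0234
  (v6,v8,v7) [+-+] → (-0.2612, 1.1475, -0.725)–(-0.2612, 1.1475, 0.298443)  len=1.0234
  (v7,v8,v9) [+--] → (-0.2612, 1.1475, 0.298443)–(-0.2612, 1.1475, 0.725)  len=0.4266
  (v7,v9,v3) [+-+] → (-0.2612, 1.1475, 0.725)–(-0.2612, 0.2612, 1.23672)  len=1.0234
  (v8,v0,v10) [-+-] → (-0.2612, 0.2612, -1.23672)–(-0.2612, 0, -1.29919)  len=0.2686
  (v9,v11,v3) [--+] → (-0.2612, 0, 1.29919)–(-0.2612, 0.2612, 1.23672)  len=0.2686
  (v10,v0,v12) [-+-] → (-0.2612, 0, -1.29919)–(-0.2612, -0.2612, -1.23672)  len=0.2686
  (v11,v13,v3) [--+] → (-0.2612, -0.2612, 1.23672)–(-0.2612, 0, 1.29919)  len=0.2686
  (v12,v0,v14) [-++] → (-0.2612, -0.2612, -1.23672)–(-0.2612, -1.1475, -0.725)  len=1.0234
  (v12,v14,v13) [-+-] → (-0.2612, -1.1475, -0.725)–(-0.2612, -1.1475, -0.298443)  len=0.4266
  (v13,v14,v15) [-++] → (-0.2612, -1.1475, -0.298443)–(-0.2612, -1.1475, 0.725)  len=1.0234
  (v13,v15,v3) [-++] → (-0.2612, -1.1475, 0.725)–(-0.2612, -0.2612, 1.23672)  len=1.0234

Chained into 1 loop(s):
  loop 1: 12 segments, perimeter = 8.0679
Total perimeter = 8.068


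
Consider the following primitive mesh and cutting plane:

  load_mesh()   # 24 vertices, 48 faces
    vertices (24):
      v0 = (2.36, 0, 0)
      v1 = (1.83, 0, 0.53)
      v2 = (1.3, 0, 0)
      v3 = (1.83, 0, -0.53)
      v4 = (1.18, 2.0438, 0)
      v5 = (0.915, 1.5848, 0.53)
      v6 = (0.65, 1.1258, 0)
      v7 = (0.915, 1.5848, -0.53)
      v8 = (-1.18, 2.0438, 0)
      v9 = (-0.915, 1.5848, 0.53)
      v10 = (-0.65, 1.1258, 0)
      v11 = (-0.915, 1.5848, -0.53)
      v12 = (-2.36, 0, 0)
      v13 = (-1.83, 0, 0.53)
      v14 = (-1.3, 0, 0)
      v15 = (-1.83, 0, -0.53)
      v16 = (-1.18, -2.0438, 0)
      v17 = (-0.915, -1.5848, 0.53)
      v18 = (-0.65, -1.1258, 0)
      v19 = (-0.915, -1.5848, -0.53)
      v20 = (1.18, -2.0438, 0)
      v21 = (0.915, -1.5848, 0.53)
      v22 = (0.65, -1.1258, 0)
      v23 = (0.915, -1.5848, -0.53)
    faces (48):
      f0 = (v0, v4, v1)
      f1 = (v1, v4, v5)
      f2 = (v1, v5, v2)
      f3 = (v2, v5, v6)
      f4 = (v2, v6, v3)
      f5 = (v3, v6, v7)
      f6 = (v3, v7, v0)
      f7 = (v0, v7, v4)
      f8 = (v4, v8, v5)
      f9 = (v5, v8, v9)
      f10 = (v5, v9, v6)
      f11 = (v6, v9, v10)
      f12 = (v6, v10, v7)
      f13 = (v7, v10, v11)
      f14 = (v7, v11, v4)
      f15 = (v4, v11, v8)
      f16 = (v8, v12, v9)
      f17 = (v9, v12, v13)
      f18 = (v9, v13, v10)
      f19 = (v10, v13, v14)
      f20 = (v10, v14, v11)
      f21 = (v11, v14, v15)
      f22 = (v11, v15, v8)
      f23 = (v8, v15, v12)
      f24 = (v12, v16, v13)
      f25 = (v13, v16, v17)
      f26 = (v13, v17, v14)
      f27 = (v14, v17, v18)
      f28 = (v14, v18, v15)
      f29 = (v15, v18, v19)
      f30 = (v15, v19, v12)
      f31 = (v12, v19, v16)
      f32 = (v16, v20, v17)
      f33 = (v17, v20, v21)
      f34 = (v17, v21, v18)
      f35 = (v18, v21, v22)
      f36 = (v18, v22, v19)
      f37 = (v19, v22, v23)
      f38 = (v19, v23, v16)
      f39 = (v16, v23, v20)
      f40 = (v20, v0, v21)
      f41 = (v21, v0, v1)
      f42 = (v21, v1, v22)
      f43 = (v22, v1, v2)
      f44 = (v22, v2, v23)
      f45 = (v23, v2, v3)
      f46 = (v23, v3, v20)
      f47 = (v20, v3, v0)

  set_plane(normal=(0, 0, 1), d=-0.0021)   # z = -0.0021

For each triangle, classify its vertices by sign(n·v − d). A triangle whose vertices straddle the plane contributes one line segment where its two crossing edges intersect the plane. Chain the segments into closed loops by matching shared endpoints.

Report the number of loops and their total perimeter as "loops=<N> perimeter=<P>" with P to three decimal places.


Straddling triangles (24 of 48):
  (v2,v6,v3) [++-] → (0.654675, 1.12134, -0.0021)–(1.3021, 0, -0.0021)  len=1.2948
  (v3,v6,v7) [-+-] → (0.654675, 1.12134, -0.0021)–(0.65105, 1.12762, -0.0021)  len=0.0073
  (v3,v7,v0) [--+] → (2.35427, 0.0062794, -0.0021)–(2.3579, 0, -0.0021)  len=0.0073
  (v0,v7,v4) [+-+] → (2.35427, 0.0062794, -0.0021)–(1.17895, 2.04198, -0.0021)  len=2.3506
  (v6,v10,v7) [++-] → (-0.643799, 1.12762, -0.0021)–(0.65105, 1.12762, -0.0021)  len=1.2948
  (v7,v10,v11) [-+-] → (-0.643799, 1.12762, -0.0021)–(-0.65105, 1.12762, -0.0021)  len=0.0073
  (v7,v11,v4) [--+] → (1.1717, 2.04198, -0.0021)–(1.17895, 2.04198, -0.0021)  len=0.0073
  (v4,v11,v8) [+-+] → (1.1717, 2.04198, -0.0021)–(-1.17895, 2.04198, -0.0021)  len=2.3506
  (v10,v14,v11) [++-] → (-1.29847, 0.0062794, -0.0021)–(-0.65105, 1.12762, -0.0021)  len=1.2948
  (v11,v14,v15) [-+-] → (-1.29847, 0.0062794, -0.0021)–(-1.3021, 0, -0.0021)  len=0.0073
  (v11,v15,v8) [--+] → (-1.18258, 2.0357, -0.0021)–(-1.17895, 2.04198, -0.0021)  len=0.0073
  (v8,v15,v12) [+-+] → (-1.18258, 2.0357, -0.0021)–(-2.3579, 0, -0.0021)  len=2.3506
  (v14,v18,v15) [++-] → (-0.654675, -1.12134, -0.0021)–(-1.3021, 0, -0.0021)  len=1.2948
  (v15,v18,v19) [-+-] → (-0.654675, -1.12134, -0.0021)–(-0.65105, -1.12762, -0.0021)  len=0.0073
  (v15,v19,v12) [--+] → (-2.35427, -0.0062794, -0.0021)–(-2.3579, 0, -0.0021)  len=0.0073
  (v12,v19,v16) [+-+] → (-2.35427, -0.0062794, -0.0021)–(-1.17895, -2.04198, -0.0021)  len=2.3506
  (v18,v22,v19) [++-] → (0.643799, -1.12762, -0.0021)–(-0.65105, -1.12762, -0.0021)  len=1.2948
  (v19,v22,v23) [-+-] → (0.643799, -1.12762, -0.0021)–(0.65105, -1.12762, -0.0021)  len=0.0073
  (v19,v23,v16) [--+] → (-1.1717, -2.04198, -0.0021)–(-1.17895, -2.04198, -0.0021)  len=0.0073
  (v16,v23,v20) [+-+] → (-1.1717, -2.04198, -0.0021)–(1.17895, -2.04198, -0.0021)  len=2.3506
  (v22,v2,v23) [++-] → (1.29847, -0.0062794, -0.0021)–(0.65105, -1.12762, -0.0021)  len=1.2948
  (v23,v2,v3) [-+-] → (1.29847, -0.0062794, -0.0021)–(1.3021, 0, -0.0021)  len=0.0073
  (v23,v3,v20) [--+] → (1.18258, -2.0357, -0.0021)–(1.17895, -2.04198, -0.0021)  len=0.0073
  (v20,v3,v0) [+-+] → (1.18258, -2.0357, -0.0021)–(2.3579, 0, -0.0021)  len=2.3506

Chained into 2 loop(s):
  loop 1: 12 segments, perimeter = 7.8125
  loop 2: 12 segments, perimeter = 14.1473
Total perimeter = 21.960

loops=2 perimeter=21.960


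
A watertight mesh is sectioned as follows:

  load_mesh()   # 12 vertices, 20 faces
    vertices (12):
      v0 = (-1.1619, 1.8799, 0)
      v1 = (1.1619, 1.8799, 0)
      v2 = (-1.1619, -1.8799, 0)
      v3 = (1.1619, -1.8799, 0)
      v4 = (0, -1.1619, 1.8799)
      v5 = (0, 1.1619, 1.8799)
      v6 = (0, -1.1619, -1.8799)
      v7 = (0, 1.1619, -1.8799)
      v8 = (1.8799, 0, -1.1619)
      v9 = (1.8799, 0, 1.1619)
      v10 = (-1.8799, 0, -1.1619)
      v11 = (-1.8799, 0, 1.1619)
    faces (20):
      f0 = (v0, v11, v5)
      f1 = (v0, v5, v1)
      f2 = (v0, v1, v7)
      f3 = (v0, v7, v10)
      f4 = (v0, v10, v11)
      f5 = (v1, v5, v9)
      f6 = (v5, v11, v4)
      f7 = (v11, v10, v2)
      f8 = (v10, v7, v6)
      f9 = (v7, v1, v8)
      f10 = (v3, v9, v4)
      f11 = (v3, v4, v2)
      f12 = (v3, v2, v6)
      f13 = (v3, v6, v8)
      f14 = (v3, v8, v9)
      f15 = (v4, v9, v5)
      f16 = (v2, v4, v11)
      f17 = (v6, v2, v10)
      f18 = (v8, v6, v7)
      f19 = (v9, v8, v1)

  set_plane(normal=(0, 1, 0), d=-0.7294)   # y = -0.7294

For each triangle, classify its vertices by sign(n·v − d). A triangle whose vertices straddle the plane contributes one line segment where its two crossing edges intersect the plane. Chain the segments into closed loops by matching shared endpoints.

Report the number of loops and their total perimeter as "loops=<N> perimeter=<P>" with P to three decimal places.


loops=1 perimeter=10.941

Straddling triangles (10 of 20):
  (v5,v11,v4) [++-] → (-0.699765, -0.7294, 1.61264)–(0, -0.7294, 1.8799)  len=0.7491
  (v11,v10,v2) [++-] → (-1.60132, -0.7294, -0.711084)–(-1.60132, -0.7294, 0.711084)  len=1.4222
  (v10,v7,v6) [++-] → (0, -0.7294, -1.8799)–(-0.699765, -0.7294, -1.61264)  len=0.7491
  (v3,v9,v4) [-+-] → (1.60132, -0.7294, 0.711084)–(0.699765, -0.7294, 1.61264)  len=1.2750
  (v3,v6,v8) [--+] → (0.699765, -0.7294, -1.61264)–(1.60132, -0.7294, -0.711084)  len=1.2750
  (v3,v8,v9) [-++] → (1.60132, -0.7294, -0.711084)–(1.60132, -0.7294, 0.711084)  len=1.4222
  (v4,v9,v5) [-++] → (0.699765, -0.7294, 1.61264)–(0, -0.7294, 1.8799)  len=0.7491
  (v2,v4,v11) [--+] → (-0.699765, -0.7294, 1.61264)–(-1.60132, -0.7294, 0.711084)  len=1.2750
  (v6,v2,v10) [--+] → (-1.60132, -0.7294, -0.711084)–(-0.699765, -0.7294, -1.61264)  len=1.2750
  (v8,v6,v7) [+-+] → (0.699765, -0.7294, -1.61264)–(0, -0.7294, -1.8799)  len=0.7491

Chained into 1 loop(s):
  loop 1: 10 segments, perimeter = 10.9405
Total perimeter = 10.941


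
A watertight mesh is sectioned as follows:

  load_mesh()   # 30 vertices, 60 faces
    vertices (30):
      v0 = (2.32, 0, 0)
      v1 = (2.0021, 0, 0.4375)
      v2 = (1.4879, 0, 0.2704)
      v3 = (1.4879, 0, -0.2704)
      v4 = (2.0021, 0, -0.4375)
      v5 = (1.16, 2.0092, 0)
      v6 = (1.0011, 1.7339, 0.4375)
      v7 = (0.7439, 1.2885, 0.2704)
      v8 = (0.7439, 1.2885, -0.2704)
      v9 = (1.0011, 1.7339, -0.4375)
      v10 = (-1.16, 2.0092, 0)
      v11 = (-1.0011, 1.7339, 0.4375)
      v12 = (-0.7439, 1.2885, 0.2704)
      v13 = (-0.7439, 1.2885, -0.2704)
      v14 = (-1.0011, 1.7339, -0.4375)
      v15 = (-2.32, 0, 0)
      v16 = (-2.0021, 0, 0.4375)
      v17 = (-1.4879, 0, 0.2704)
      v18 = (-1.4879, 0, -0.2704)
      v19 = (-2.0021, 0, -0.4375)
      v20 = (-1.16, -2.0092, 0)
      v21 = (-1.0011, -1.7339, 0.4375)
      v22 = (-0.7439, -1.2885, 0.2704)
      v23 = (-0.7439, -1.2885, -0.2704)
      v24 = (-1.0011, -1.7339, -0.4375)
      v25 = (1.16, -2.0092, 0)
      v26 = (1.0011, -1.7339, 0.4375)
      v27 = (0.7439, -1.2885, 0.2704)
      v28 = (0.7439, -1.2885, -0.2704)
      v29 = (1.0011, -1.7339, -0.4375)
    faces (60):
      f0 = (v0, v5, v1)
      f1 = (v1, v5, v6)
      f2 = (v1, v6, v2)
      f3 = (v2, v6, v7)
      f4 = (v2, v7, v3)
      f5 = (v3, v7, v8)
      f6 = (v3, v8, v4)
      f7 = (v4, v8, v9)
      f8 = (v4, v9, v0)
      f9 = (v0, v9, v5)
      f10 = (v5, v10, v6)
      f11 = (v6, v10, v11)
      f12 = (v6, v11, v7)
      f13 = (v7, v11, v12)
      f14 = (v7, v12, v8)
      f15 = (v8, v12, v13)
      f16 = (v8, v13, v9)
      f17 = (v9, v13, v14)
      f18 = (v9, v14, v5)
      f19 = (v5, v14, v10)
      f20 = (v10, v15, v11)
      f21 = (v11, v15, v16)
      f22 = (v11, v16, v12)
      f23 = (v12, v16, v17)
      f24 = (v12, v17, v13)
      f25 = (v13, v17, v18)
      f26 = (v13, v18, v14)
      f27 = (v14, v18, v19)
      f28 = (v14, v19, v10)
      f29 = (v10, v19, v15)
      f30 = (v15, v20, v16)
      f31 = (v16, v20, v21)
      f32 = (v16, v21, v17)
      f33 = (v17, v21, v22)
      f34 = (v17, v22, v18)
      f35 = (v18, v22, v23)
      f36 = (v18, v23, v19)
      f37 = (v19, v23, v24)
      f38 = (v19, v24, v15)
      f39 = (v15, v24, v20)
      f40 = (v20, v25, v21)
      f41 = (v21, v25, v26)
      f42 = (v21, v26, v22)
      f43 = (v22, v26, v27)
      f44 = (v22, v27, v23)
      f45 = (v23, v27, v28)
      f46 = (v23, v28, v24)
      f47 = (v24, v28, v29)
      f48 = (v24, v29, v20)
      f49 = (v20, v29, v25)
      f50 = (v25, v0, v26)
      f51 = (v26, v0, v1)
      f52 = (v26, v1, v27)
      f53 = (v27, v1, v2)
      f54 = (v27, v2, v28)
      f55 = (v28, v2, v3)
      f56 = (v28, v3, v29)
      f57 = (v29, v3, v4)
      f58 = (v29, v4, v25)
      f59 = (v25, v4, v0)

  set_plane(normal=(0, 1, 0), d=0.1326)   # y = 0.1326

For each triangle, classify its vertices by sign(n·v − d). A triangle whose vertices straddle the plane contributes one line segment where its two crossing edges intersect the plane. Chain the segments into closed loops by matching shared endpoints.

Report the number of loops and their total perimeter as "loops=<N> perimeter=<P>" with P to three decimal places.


Straddling triangles (20 of 60):
  (v0,v5,v1) [-+-] → (2.24344, 0.1326, 0)–(1.94652, 0.1326, 0.408627)  len=0.5051
  (v1,v5,v6) [-++] → (1.94652, 0.1326, 0.408627)–(1.92555, 0.1326, 0.4375)  len=0.0357
  (v1,v6,v2) [-+-] → (1.92555, 0.1326, 0.4375)–(1.45067, 0.1326, 0.283179)  len=0.4993
  (v2,v6,v7) [-++] → (1.45067, 0.1326, 0.283179)–(1.41133, 0.1326, 0.2704)  len=0.0414
  (v2,v7,v3) [-+-] → (1.41133, 0.1326, 0.2704)–(1.41133, 0.1326, -0.214746)  len=0.4851
  (v3,v7,v8) [-++] → (1.41133, 0.1326, -0.214746)–(1.41133, 0.1326, -0.2704)  len=0.0557
  (v3,v8,v4) [-+-] → (1.41133, 0.1326, -0.2704)–(1.87262, 0.1326, -0.420304)  len=0.4850
  (v4,v8,v9) [-++] → (1.87262, 0.1326, -0.420304)–(1.92555, 0.1326, -0.4375)  len=0.0557
  (v4,v9,v0) [-+-] → (1.92555, 0.1326, -0.4375)–(2.21914, 0.1326, -0.0334578)  len=0.4994
  (v0,v9,v5) [-++] → (2.21914, 0.1326, -0.0334578)–(2.24344, 0.1326, 0)  len=0.0414
  (v10,v15,v11) [+-+] → (-2.24344, 0.1326, 0)–(-2.21914, 0.1326, 0.0334578)  len=0.0414
  (v11,v15,v16) [+--] → (-2.21914, 0.1326, 0.0334578)–(-1.92555, 0.1326, 0.4375)  len=0.4994
  (v11,v16,v12) [+-+] → (-1.92555, 0.1326, 0.4375)–(-1.87262, 0.1326, 0.420304)  len=0.0557
  (v12,v16,v17) [+--] → (-1.87262, 0.1326, 0.420304)–(-1.41133, 0.1326, 0.2704)  len=0.4850
  (v12,v17,v13) [+-+] → (-1.41133, 0.1326, 0.2704)–(-1.41133, 0.1326, 0.214746)  len=0.0557
  (v13,v17,v18) [+--] → (-1.41133, 0.1326, 0.214746)–(-1.41133, 0.1326, -0.2704)  len=0.4851
  (v13,v18,v14) [+-+] → (-1.41133, 0.1326, -0.2704)–(-1.45067, 0.1326, -0.283179)  len=0.0414
  (v14,v18,v19) [+--] → (-1.45067, 0.1326, -0.283179)–(-1.92555, 0.1326, -0.4375)  len=0.4993
  (v14,v19,v10) [+-+] → (-1.92555, 0.1326, -0.4375)–(-1.94652, 0.1326, -0.408627)  len=0.0357
  (v10,v19,v15) [+--] → (-1.94652, 0.1326, -0.408627)–(-2.24344, 0.1326, 0)  len=0.5051

Chained into 2 loop(s):
  loop 1: 10 segments, perimeter = 2.7038
  loop 2: 10 segments, perimeter = 2.7038
Total perimeter = 5.408

loops=2 perimeter=5.408
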